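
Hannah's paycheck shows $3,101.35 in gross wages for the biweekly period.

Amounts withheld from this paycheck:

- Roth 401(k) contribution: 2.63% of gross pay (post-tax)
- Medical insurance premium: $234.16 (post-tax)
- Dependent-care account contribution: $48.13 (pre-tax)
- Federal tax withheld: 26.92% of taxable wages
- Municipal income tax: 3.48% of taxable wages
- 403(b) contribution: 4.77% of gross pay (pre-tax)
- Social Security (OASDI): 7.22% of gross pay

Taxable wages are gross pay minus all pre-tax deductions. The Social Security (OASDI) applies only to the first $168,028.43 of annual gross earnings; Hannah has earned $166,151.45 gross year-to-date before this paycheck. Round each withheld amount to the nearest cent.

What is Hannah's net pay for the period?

$1,570.84

Dependent-care account contribution: $48.13
403(b) contribution: $3,101.35 × 0.0477 = $147.93
Pre-tax total = $48.13 + $147.93 = $196.06
Taxable wages = $3,101.35 − $196.06 = $2,905.29
Federal tax withheld: $2,905.29 × 0.2692 = $782.10
Municipal income tax: $2,905.29 × 0.0348 = $101.10
Social Security (OASDI): only $168,028.43 − $166,151.45 = $1,876.98 of this check is subject → $1,876.98 × 0.0722 = $135.52
Roth 401(k) contribution: $3,101.35 × 0.0263 = $81.57
Medical insurance premium: $234.16
Total deductions = $48.13 + $147.93 + $782.10 + $101.10 + $135.52 + $81.57 + $234.16 = $1,530.51
Net pay = $3,101.35 − $1,530.51 = $1,570.84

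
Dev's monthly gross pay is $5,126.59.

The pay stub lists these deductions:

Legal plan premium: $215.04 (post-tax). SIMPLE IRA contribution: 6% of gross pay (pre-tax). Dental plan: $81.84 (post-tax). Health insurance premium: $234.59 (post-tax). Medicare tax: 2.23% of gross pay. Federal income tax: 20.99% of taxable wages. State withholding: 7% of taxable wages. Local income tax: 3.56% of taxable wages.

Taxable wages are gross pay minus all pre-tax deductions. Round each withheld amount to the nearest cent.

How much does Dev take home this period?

$2,652.80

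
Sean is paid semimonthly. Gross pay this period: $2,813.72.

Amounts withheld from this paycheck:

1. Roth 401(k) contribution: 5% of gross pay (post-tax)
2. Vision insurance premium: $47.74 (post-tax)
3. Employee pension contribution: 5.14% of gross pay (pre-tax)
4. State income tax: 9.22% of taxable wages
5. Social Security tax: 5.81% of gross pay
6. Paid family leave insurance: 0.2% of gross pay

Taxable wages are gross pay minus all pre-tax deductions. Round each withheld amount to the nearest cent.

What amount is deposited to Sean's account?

Employee pension contribution: $2,813.72 × 0.0514 = $144.63
Taxable wages = $2,813.72 − $144.63 = $2,669.09
State income tax: $2,669.09 × 0.0922 = $246.09
Paid family leave insurance: $2,813.72 × 0.002 = $5.63
Social Security tax: $2,813.72 × 0.0581 = $163.48
Roth 401(k) contribution: $2,813.72 × 0.05 = $140.69
Vision insurance premium: $47.74
Total deductions = $144.63 + $246.09 + $5.63 + $163.48 + $140.69 + $47.74 = $748.26
Net pay = $2,813.72 − $748.26 = $2,065.46

$2,065.46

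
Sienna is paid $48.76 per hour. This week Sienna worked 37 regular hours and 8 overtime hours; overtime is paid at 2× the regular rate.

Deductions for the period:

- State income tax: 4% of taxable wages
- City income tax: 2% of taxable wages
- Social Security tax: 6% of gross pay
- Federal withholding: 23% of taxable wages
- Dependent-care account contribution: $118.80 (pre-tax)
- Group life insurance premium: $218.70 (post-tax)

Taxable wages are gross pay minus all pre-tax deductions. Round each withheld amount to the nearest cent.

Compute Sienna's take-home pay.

Regular pay: 37 × $48.76 = $1,804.12
Overtime pay: 8 × $48.76 × 2 = $780.16
Gross pay = $1,804.12 + $780.16 = $2,584.28
Dependent-care account contribution: $118.80
Taxable wages = $2,584.28 − $118.80 = $2,465.48
State income tax: $2,465.48 × 0.04 = $98.62
City income tax: $2,465.48 × 0.02 = $49.31
Federal withholding: $2,465.48 × 0.23 = $567.06
Social Security tax: $2,584.28 × 0.06 = $155.06
Group life insurance premium: $218.70
Total deductions = $118.80 + $98.62 + $49.31 + $567.06 + $155.06 + $218.70 = $1,207.55
Net pay = $2,584.28 − $1,207.55 = $1,376.73

$1,376.73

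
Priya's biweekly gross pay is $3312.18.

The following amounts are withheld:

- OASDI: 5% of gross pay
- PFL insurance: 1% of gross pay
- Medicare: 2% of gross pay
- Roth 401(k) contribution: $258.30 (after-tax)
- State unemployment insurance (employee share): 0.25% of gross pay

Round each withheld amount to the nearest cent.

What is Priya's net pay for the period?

PFL insurance: $3312.18 × 0.01 = $33.12
Medicare: $3312.18 × 0.02 = $66.24
State unemployment insurance (employee share): $3312.18 × 0.0025 = $8.28
OASDI: $3312.18 × 0.05 = $165.61
Roth 401(k) contribution: $258.30
Total deductions = $33.12 + $66.24 + $8.28 + $165.61 + $258.30 = $531.55
Net pay = $3312.18 − $531.55 = $2780.63

$2780.63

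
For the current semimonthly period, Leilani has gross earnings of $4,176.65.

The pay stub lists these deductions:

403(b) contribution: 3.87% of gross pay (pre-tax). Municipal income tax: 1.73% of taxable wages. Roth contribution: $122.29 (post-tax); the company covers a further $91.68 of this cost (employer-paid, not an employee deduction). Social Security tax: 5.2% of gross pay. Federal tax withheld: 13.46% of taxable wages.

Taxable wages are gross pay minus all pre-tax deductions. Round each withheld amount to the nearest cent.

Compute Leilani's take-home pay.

$3,065.65

403(b) contribution: $4,176.65 × 0.0387 = $161.64
Taxable wages = $4,176.65 − $161.64 = $4,015.01
Municipal income tax: $4,015.01 × 0.0173 = $69.46
Federal tax withheld: $4,015.01 × 0.1346 = $540.42
Social Security tax: $4,176.65 × 0.052 = $217.19
Roth contribution: $122.29
(Employer's $91.68 toward Roth contribution is not withheld from the employee.)
Total deductions = $161.64 + $69.46 + $540.42 + $217.19 + $122.29 = $1,111.00
Net pay = $4,176.65 − $1,111.00 = $3,065.65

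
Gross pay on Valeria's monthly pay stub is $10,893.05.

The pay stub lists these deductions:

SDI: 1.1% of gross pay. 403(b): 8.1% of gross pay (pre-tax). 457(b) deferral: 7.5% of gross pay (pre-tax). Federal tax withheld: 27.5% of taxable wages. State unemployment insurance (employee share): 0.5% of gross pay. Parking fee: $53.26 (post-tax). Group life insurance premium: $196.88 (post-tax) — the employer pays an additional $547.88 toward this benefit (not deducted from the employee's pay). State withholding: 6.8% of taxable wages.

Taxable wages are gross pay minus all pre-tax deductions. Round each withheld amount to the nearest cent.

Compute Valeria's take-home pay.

457(b) deferral: $10,893.05 × 0.075 = $816.98
403(b): $10,893.05 × 0.081 = $882.34
Pre-tax total = $816.98 + $882.34 = $1,699.32
Taxable wages = $10,893.05 − $1,699.32 = $9,193.73
State withholding: $9,193.73 × 0.068 = $625.17
Federal tax withheld: $9,193.73 × 0.275 = $2,528.28
State unemployment insurance (employee share): $10,893.05 × 0.005 = $54.47
SDI: $10,893.05 × 0.011 = $119.82
Parking fee: $53.26
Group life insurance premium: $196.88
(Employer's $547.88 toward group life insurance premium is not withheld from the employee.)
Total deductions = $816.98 + $882.34 + $625.17 + $2,528.28 + $54.47 + $119.82 + $53.26 + $196.88 = $5,277.20
Net pay = $10,893.05 − $5,277.20 = $5,615.85

$5,615.85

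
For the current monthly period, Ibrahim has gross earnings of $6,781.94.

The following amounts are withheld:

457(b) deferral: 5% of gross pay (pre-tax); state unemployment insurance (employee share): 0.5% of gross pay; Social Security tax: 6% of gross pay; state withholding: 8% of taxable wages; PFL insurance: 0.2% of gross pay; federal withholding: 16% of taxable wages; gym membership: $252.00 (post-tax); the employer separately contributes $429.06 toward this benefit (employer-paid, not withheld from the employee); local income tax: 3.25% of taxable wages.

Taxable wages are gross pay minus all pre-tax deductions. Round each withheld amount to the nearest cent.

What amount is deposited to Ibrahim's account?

$3,980.78

457(b) deferral: $6,781.94 × 0.05 = $339.10
Taxable wages = $6,781.94 − $339.10 = $6,442.84
Local income tax: $6,442.84 × 0.0325 = $209.39
Federal withholding: $6,442.84 × 0.16 = $1,030.85
State withholding: $6,442.84 × 0.08 = $515.43
Social Security tax: $6,781.94 × 0.06 = $406.92
State unemployment insurance (employee share): $6,781.94 × 0.005 = $33.91
PFL insurance: $6,781.94 × 0.002 = $13.56
Gym membership: $252.00
(Employer's $429.06 toward gym membership is not withheld from the employee.)
Total deductions = $339.10 + $209.39 + $1,030.85 + $515.43 + $406.92 + $33.91 + $13.56 + $252.00 = $2,801.16
Net pay = $6,781.94 − $2,801.16 = $3,980.78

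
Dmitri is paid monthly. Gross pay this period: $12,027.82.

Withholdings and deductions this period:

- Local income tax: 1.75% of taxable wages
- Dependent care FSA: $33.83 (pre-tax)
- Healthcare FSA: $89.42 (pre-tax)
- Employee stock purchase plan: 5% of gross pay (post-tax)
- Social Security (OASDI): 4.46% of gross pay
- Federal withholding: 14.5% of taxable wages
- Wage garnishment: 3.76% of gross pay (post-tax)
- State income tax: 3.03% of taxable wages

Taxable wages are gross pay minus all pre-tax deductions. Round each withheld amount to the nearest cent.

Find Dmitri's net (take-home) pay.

$8,019.29

Dependent care FSA: $33.83
Healthcare FSA: $89.42
Pre-tax total = $33.83 + $89.42 = $123.25
Taxable wages = $12,027.82 − $123.25 = $11,904.57
Local income tax: $11,904.57 × 0.0175 = $208.33
State income tax: $11,904.57 × 0.0303 = $360.71
Federal withholding: $11,904.57 × 0.145 = $1,726.16
Social Security (OASDI): $12,027.82 × 0.0446 = $536.44
Wage garnishment: $12,027.82 × 0.0376 = $452.25
Employee stock purchase plan: $12,027.82 × 0.05 = $601.39
Total deductions = $33.83 + $89.42 + $208.33 + $360.71 + $1,726.16 + $536.44 + $452.25 + $601.39 = $4,008.53
Net pay = $12,027.82 − $4,008.53 = $8,019.29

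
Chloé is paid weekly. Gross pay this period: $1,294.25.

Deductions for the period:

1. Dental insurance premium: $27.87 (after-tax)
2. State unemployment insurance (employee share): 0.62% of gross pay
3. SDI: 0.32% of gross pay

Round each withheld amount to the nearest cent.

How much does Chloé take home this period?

$1,254.22

SDI: $1,294.25 × 0.0032 = $4.14
State unemployment insurance (employee share): $1,294.25 × 0.0062 = $8.02
Dental insurance premium: $27.87
Total deductions = $4.14 + $8.02 + $27.87 = $40.03
Net pay = $1,294.25 − $40.03 = $1,254.22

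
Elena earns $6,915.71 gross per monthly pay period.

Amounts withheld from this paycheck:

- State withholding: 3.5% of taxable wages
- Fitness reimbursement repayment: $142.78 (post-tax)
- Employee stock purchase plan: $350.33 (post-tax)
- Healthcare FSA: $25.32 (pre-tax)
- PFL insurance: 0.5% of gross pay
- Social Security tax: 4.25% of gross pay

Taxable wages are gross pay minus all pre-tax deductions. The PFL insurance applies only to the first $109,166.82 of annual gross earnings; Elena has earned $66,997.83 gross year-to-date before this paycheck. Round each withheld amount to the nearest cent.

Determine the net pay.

Healthcare FSA: $25.32
Taxable wages = $6,915.71 − $25.32 = $6,890.39
State withholding: $6,890.39 × 0.035 = $241.16
PFL insurance: cap not yet reached, full $6,915.71 is subject → $6,915.71 × 0.005 = $34.58
Social Security tax: $6,915.71 × 0.0425 = $293.92
Employee stock purchase plan: $350.33
Fitness reimbursement repayment: $142.78
Total deductions = $25.32 + $241.16 + $34.58 + $293.92 + $350.33 + $142.78 = $1,088.09
Net pay = $6,915.71 − $1,088.09 = $5,827.62

$5,827.62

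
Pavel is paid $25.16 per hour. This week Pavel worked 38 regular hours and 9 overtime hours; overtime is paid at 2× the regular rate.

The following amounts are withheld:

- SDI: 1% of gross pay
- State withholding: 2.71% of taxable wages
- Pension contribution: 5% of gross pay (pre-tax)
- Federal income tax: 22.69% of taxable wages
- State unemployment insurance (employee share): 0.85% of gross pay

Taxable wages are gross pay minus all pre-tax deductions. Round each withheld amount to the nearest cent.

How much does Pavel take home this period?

$972.46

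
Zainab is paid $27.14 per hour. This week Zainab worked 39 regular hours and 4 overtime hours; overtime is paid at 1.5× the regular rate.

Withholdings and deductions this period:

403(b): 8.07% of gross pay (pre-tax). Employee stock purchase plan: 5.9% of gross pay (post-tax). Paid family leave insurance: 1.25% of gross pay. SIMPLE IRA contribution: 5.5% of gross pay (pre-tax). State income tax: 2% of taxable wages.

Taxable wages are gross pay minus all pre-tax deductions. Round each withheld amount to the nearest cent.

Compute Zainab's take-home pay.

Regular pay: 39 × $27.14 = $1,058.46
Overtime pay: 4 × $27.14 × 1.5 = $162.84
Gross pay = $1,058.46 + $162.84 = $1,221.30
SIMPLE IRA contribution: $1,221.30 × 0.055 = $67.17
403(b): $1,221.30 × 0.0807 = $98.56
Pre-tax total = $67.17 + $98.56 = $165.73
Taxable wages = $1,221.30 − $165.73 = $1,055.57
State income tax: $1,055.57 × 0.02 = $21.11
Paid family leave insurance: $1,221.30 × 0.0125 = $15.27
Employee stock purchase plan: $1,221.30 × 0.059 = $72.06
Total deductions = $67.17 + $98.56 + $21.11 + $15.27 + $72.06 = $274.17
Net pay = $1,221.30 − $274.17 = $947.13

$947.13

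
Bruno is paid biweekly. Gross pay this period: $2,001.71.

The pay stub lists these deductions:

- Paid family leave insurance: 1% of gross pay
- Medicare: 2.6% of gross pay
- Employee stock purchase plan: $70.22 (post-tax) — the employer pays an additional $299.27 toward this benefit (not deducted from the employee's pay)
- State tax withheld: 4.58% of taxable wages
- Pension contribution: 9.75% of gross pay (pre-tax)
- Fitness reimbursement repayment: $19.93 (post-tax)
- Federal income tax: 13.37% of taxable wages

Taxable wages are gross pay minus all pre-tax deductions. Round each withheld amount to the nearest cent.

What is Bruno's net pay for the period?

$1,320.06

Pension contribution: $2,001.71 × 0.0975 = $195.17
Taxable wages = $2,001.71 − $195.17 = $1,806.54
State tax withheld: $1,806.54 × 0.0458 = $82.74
Federal income tax: $1,806.54 × 0.1337 = $241.53
Medicare: $2,001.71 × 0.026 = $52.04
Paid family leave insurance: $2,001.71 × 0.01 = $20.02
Employee stock purchase plan: $70.22
Fitness reimbursement repayment: $19.93
(Employer's $299.27 toward employee stock purchase plan is not withheld from the employee.)
Total deductions = $195.17 + $82.74 + $241.53 + $52.04 + $20.02 + $70.22 + $19.93 = $681.65
Net pay = $2,001.71 − $681.65 = $1,320.06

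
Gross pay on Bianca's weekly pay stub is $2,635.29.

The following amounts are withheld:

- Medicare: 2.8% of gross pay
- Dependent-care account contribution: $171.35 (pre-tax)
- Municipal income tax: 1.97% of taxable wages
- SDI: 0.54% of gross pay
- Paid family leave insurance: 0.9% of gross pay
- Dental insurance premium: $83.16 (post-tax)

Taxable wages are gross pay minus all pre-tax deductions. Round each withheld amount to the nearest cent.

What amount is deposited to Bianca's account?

$2,220.50

Dependent-care account contribution: $171.35
Taxable wages = $2,635.29 − $171.35 = $2,463.94
Municipal income tax: $2,463.94 × 0.0197 = $48.54
Paid family leave insurance: $2,635.29 × 0.009 = $23.72
SDI: $2,635.29 × 0.0054 = $14.23
Medicare: $2,635.29 × 0.028 = $73.79
Dental insurance premium: $83.16
Total deductions = $171.35 + $48.54 + $23.72 + $14.23 + $73.79 + $83.16 = $414.79
Net pay = $2,635.29 − $414.79 = $2,220.50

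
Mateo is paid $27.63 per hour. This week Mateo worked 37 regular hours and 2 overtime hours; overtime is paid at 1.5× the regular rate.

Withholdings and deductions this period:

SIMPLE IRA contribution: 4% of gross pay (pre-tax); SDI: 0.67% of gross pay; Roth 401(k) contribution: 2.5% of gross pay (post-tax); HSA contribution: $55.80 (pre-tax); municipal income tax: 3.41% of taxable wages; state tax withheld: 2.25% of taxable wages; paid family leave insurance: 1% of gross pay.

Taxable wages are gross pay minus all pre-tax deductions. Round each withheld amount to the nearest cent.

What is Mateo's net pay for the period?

$902.21

Regular pay: 37 × $27.63 = $1,022.31
Overtime pay: 2 × $27.63 × 1.5 = $82.89
Gross pay = $1,022.31 + $82.89 = $1,105.20
HSA contribution: $55.80
SIMPLE IRA contribution: $1,105.20 × 0.04 = $44.21
Pre-tax total = $55.80 + $44.21 = $100.01
Taxable wages = $1,105.20 − $100.01 = $1,005.19
Municipal income tax: $1,005.19 × 0.0341 = $34.28
State tax withheld: $1,005.19 × 0.0225 = $22.62
SDI: $1,105.20 × 0.0067 = $7.40
Paid family leave insurance: $1,105.20 × 0.01 = $11.05
Roth 401(k) contribution: $1,105.20 × 0.025 = $27.63
Total deductions = $55.80 + $44.21 + $34.28 + $22.62 + $7.40 + $11.05 + $27.63 = $202.99
Net pay = $1,105.20 − $202.99 = $902.21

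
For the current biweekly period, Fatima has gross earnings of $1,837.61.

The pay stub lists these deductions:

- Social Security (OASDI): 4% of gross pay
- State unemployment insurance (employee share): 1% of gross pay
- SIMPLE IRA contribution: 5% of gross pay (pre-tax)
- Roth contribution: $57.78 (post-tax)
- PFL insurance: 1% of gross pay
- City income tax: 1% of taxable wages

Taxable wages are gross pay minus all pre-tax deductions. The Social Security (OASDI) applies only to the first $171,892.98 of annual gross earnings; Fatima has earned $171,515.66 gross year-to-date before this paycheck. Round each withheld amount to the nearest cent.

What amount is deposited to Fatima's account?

$1,618.64

SIMPLE IRA contribution: $1,837.61 × 0.05 = $91.88
Taxable wages = $1,837.61 − $91.88 = $1,745.73
City income tax: $1,745.73 × 0.01 = $17.46
Social Security (OASDI): only $171,892.98 − $171,515.66 = $377.32 of this check is subject → $377.32 × 0.04 = $15.09
PFL insurance: $1,837.61 × 0.01 = $18.38
State unemployment insurance (employee share): $1,837.61 × 0.01 = $18.38
Roth contribution: $57.78
Total deductions = $91.88 + $17.46 + $15.09 + $18.38 + $18.38 + $57.78 = $218.97
Net pay = $1,837.61 − $218.97 = $1,618.64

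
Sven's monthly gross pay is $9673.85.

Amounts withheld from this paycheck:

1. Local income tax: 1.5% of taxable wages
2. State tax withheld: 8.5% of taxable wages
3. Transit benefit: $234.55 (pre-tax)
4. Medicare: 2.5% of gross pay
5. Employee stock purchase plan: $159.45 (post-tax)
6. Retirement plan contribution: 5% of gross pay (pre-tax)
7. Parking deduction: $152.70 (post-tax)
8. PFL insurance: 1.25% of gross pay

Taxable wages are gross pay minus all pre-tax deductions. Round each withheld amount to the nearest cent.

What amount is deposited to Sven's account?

Retirement plan contribution: $9673.85 × 0.05 = $483.69
Transit benefit: $234.55
Pre-tax total = $483.69 + $234.55 = $718.24
Taxable wages = $9673.85 − $718.24 = $8955.61
Local income tax: $8955.61 × 0.015 = $134.33
State tax withheld: $8955.61 × 0.085 = $761.23
Medicare: $9673.85 × 0.025 = $241.85
PFL insurance: $9673.85 × 0.0125 = $120.92
Employee stock purchase plan: $159.45
Parking deduction: $152.70
Total deductions = $483.69 + $234.55 + $134.33 + $761.23 + $241.85 + $120.92 + $159.45 + $152.70 = $2288.72
Net pay = $9673.85 − $2288.72 = $7385.13

$7385.13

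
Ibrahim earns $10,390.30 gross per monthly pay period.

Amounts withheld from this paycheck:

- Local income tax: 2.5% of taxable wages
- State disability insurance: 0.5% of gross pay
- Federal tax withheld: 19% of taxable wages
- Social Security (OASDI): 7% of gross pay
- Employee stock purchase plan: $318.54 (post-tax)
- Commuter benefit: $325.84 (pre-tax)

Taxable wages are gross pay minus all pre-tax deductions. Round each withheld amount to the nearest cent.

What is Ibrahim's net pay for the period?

$6,802.79

Commuter benefit: $325.84
Taxable wages = $10,390.30 − $325.84 = $10,064.46
Local income tax: $10,064.46 × 0.025 = $251.61
Federal tax withheld: $10,064.46 × 0.19 = $1,912.25
State disability insurance: $10,390.30 × 0.005 = $51.95
Social Security (OASDI): $10,390.30 × 0.07 = $727.32
Employee stock purchase plan: $318.54
Total deductions = $325.84 + $251.61 + $1,912.25 + $51.95 + $727.32 + $318.54 = $3,587.51
Net pay = $10,390.30 − $3,587.51 = $6,802.79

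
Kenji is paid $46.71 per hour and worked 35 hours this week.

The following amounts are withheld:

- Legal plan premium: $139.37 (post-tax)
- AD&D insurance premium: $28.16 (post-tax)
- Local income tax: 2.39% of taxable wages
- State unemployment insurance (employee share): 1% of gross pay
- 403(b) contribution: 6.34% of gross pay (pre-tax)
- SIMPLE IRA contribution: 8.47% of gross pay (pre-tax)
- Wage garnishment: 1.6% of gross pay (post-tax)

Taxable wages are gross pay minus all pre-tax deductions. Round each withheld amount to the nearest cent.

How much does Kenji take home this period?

$1,149.40

Gross pay: 35 × $46.71 = $1,634.85
SIMPLE IRA contribution: $1,634.85 × 0.0847 = $138.47
403(b) contribution: $1,634.85 × 0.0634 = $103.65
Pre-tax total = $138.47 + $103.65 = $242.12
Taxable wages = $1,634.85 − $242.12 = $1,392.73
Local income tax: $1,392.73 × 0.0239 = $33.29
State unemployment insurance (employee share): $1,634.85 × 0.01 = $16.35
Legal plan premium: $139.37
Wage garnishment: $1,634.85 × 0.016 = $26.16
AD&D insurance premium: $28.16
Total deductions = $138.47 + $103.65 + $33.29 + $16.35 + $139.37 + $26.16 + $28.16 = $485.45
Net pay = $1,634.85 − $485.45 = $1,149.40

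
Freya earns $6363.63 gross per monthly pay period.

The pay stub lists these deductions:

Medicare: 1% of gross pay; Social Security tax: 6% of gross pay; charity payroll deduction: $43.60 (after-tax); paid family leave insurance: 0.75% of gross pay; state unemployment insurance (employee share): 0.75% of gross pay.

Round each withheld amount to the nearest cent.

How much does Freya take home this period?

State unemployment insurance (employee share): $6363.63 × 0.0075 = $47.73
Social Security tax: $6363.63 × 0.06 = $381.82
Paid family leave insurance: $6363.63 × 0.0075 = $47.73
Medicare: $6363.63 × 0.01 = $63.64
Charity payroll deduction: $43.60
Total deductions = $47.73 + $381.82 + $47.73 + $63.64 + $43.60 = $584.52
Net pay = $6363.63 − $584.52 = $5779.11

$5779.11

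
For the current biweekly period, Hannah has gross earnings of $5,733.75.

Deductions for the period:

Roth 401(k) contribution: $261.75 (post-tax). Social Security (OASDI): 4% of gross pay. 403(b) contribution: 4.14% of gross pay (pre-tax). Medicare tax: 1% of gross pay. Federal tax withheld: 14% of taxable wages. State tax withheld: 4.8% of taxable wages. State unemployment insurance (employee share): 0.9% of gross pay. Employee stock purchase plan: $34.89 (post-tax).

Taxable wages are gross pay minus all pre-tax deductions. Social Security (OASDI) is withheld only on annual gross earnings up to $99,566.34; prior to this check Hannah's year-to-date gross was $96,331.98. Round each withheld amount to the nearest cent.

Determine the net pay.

$3,928.10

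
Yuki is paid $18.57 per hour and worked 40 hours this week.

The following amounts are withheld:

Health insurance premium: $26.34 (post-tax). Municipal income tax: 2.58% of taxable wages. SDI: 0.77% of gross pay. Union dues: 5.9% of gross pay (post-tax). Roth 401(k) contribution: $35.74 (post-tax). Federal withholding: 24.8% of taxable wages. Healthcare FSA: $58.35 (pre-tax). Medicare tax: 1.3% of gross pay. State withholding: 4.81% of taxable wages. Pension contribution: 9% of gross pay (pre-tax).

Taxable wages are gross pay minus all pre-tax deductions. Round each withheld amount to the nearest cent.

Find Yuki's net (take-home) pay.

$297.51

Gross pay: 40 × $18.57 = $742.80
Pension contribution: $742.80 × 0.09 = $66.85
Healthcare FSA: $58.35
Pre-tax total = $66.85 + $58.35 = $125.20
Taxable wages = $742.80 − $125.20 = $617.60
Municipal income tax: $617.60 × 0.0258 = $15.93
Federal withholding: $617.60 × 0.248 = $153.16
State withholding: $617.60 × 0.0481 = $29.71
Medicare tax: $742.80 × 0.013 = $9.66
SDI: $742.80 × 0.0077 = $5.72
Roth 401(k) contribution: $35.74
Union dues: $742.80 × 0.059 = $43.83
Health insurance premium: $26.34
Total deductions = $66.85 + $58.35 + $15.93 + $153.16 + $29.71 + $9.66 + $5.72 + $35.74 + $43.83 + $26.34 = $445.29
Net pay = $742.80 − $445.29 = $297.51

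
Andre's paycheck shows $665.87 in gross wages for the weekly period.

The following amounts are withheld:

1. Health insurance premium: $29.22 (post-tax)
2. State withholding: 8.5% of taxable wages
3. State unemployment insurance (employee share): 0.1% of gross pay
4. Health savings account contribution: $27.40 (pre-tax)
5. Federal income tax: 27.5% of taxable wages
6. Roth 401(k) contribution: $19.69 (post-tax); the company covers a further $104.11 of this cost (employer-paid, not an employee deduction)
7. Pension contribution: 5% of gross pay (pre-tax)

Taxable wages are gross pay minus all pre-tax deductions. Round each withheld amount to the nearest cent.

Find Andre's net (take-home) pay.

$337.74

Health savings account contribution: $27.40
Pension contribution: $665.87 × 0.05 = $33.29
Pre-tax total = $27.40 + $33.29 = $60.69
Taxable wages = $665.87 − $60.69 = $605.18
Federal income tax: $605.18 × 0.275 = $166.42
State withholding: $605.18 × 0.085 = $51.44
State unemployment insurance (employee share): $665.87 × 0.001 = $0.67
Roth 401(k) contribution: $19.69
Health insurance premium: $29.22
(Employer's $104.11 toward Roth 401(k) contribution is not withheld from the employee.)
Total deductions = $27.40 + $33.29 + $166.42 + $51.44 + $0.67 + $19.69 + $29.22 = $328.13
Net pay = $665.87 − $328.13 = $337.74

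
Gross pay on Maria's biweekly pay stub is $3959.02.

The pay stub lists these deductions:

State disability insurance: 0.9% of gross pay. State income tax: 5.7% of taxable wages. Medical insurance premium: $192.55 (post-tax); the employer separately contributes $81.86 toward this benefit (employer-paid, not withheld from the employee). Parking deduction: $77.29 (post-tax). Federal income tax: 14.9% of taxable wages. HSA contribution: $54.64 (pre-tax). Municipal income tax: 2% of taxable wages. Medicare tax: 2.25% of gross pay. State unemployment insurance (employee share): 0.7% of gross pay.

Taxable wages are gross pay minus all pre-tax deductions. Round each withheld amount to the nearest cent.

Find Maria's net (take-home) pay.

$2599.73

HSA contribution: $54.64
Taxable wages = $3959.02 − $54.64 = $3904.38
Municipal income tax: $3904.38 × 0.02 = $78.09
Federal income tax: $3904.38 × 0.149 = $581.75
State income tax: $3904.38 × 0.057 = $222.55
State unemployment insurance (employee share): $3959.02 × 0.007 = $27.71
State disability insurance: $3959.02 × 0.009 = $35.63
Medicare tax: $3959.02 × 0.0225 = $89.08
Medical insurance premium: $192.55
Parking deduction: $77.29
(Employer's $81.86 toward medical insurance premium is not withheld from the employee.)
Total deductions = $54.64 + $78.09 + $581.75 + $222.55 + $27.71 + $35.63 + $89.08 + $192.55 + $77.29 = $1359.29
Net pay = $3959.02 − $1359.29 = $2599.73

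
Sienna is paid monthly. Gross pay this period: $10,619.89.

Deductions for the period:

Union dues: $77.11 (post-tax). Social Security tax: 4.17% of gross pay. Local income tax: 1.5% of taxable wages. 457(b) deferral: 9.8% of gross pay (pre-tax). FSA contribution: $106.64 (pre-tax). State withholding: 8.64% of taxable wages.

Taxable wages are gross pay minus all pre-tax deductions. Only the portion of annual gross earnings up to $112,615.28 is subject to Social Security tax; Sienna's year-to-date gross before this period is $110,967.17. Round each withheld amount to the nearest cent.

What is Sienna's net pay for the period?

457(b) deferral: $10,619.89 × 0.098 = $1,040.75
FSA contribution: $106.64
Pre-tax total = $1,040.75 + $106.64 = $1,147.39
Taxable wages = $10,619.89 − $1,147.39 = $9,472.50
State withholding: $9,472.50 × 0.0864 = $818.42
Local income tax: $9,472.50 × 0.015 = $142.09
Social Security tax: only $112,615.28 − $110,967.17 = $1,648.11 of this check is subject → $1,648.11 × 0.0417 = $68.73
Union dues: $77.11
Total deductions = $1,040.75 + $106.64 + $818.42 + $142.09 + $68.73 + $77.11 = $2,253.74
Net pay = $10,619.89 − $2,253.74 = $8,366.15

$8,366.15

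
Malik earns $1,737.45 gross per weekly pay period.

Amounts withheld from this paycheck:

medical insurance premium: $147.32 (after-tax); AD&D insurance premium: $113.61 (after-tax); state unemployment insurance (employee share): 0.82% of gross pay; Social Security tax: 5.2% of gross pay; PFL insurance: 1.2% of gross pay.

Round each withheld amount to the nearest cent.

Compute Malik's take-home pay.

$1,351.07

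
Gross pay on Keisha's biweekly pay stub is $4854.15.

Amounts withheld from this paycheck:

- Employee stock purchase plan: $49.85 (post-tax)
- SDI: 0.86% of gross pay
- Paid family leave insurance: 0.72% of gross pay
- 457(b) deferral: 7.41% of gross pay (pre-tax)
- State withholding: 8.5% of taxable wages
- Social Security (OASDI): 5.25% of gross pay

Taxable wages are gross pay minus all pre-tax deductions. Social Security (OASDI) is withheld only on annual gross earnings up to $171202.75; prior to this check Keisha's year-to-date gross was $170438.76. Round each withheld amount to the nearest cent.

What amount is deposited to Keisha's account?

$3945.77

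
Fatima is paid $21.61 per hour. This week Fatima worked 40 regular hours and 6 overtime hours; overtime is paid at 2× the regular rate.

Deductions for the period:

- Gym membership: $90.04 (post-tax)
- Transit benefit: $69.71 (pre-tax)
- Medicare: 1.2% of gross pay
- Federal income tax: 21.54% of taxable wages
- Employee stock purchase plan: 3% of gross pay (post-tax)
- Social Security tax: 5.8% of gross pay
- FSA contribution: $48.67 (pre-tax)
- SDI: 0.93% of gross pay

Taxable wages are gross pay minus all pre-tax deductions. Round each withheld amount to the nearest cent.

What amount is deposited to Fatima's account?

$575.93

Regular pay: 40 × $21.61 = $864.40
Overtime pay: 6 × $21.61 × 2 = $259.32
Gross pay = $864.40 + $259.32 = $1123.72
Transit benefit: $69.71
FSA contribution: $48.67
Pre-tax total = $69.71 + $48.67 = $118.38
Taxable wages = $1123.72 − $118.38 = $1005.34
Federal income tax: $1005.34 × 0.2154 = $216.55
Medicare: $1123.72 × 0.012 = $13.48
SDI: $1123.72 × 0.0093 = $10.45
Social Security tax: $1123.72 × 0.058 = $65.18
Gym membership: $90.04
Employee stock purchase plan: $1123.72 × 0.03 = $33.71
Total deductions = $69.71 + $48.67 + $216.55 + $13.48 + $10.45 + $65.18 + $90.04 + $33.71 = $547.79
Net pay = $1123.72 − $547.79 = $575.93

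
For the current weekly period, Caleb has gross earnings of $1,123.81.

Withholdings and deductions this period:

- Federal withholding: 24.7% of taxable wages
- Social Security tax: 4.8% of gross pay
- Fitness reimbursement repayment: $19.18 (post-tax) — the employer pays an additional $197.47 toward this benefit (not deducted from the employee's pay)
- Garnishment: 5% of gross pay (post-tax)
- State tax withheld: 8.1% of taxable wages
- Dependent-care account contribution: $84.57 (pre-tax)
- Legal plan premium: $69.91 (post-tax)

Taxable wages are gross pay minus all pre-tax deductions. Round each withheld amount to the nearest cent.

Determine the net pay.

$499.15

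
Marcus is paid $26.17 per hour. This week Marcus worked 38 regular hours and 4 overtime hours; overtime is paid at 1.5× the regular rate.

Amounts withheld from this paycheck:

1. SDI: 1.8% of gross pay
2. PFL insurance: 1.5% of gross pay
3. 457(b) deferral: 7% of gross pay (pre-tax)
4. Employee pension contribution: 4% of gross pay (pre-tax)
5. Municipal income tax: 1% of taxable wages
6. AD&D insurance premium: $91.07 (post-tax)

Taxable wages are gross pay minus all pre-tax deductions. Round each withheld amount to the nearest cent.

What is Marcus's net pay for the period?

Regular pay: 38 × $26.17 = $994.46
Overtime pay: 4 × $26.17 × 1.5 = $157.02
Gross pay = $994.46 + $157.02 = $1,151.48
Employee pension contribution: $1,151.48 × 0.04 = $46.06
457(b) deferral: $1,151.48 × 0.07 = $80.60
Pre-tax total = $46.06 + $80.60 = $126.66
Taxable wages = $1,151.48 − $126.66 = $1,024.82
Municipal income tax: $1,024.82 × 0.01 = $10.25
PFL insurance: $1,151.48 × 0.015 = $17.27
SDI: $1,151.48 × 0.018 = $20.73
AD&D insurance premium: $91.07
Total deductions = $46.06 + $80.60 + $10.25 + $17.27 + $20.73 + $91.07 = $265.98
Net pay = $1,151.48 − $265.98 = $885.50

$885.50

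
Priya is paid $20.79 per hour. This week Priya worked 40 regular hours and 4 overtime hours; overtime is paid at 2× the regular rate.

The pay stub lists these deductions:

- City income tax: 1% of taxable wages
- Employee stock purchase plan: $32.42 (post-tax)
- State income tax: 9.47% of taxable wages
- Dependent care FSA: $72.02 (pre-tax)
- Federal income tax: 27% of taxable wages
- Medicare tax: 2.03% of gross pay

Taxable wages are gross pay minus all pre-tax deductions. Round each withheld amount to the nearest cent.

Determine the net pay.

$526.29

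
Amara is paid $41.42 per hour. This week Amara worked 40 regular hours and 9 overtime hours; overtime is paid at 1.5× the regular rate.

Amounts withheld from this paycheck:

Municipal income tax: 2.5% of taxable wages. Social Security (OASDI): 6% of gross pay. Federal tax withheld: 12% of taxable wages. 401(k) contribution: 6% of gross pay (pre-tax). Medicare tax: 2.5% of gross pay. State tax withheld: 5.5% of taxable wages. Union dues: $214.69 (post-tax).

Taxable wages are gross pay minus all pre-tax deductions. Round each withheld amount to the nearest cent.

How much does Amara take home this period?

Regular pay: 40 × $41.42 = $1,656.80
Overtime pay: 9 × $41.42 × 1.5 = $559.17
Gross pay = $1,656.80 + $559.17 = $2,215.97
401(k) contribution: $2,215.97 × 0.06 = $132.96
Taxable wages = $2,215.97 − $132.96 = $2,083.01
Municipal income tax: $2,083.01 × 0.025 = $52.08
Federal tax withheld: $2,083.01 × 0.12 = $249.96
State tax withheld: $2,083.01 × 0.055 = $114.57
Social Security (OASDI): $2,215.97 × 0.06 = $132.96
Medicare tax: $2,215.97 × 0.025 = $55.40
Union dues: $214.69
Total deductions = $132.96 + $52.08 + $249.96 + $114.57 + $132.96 + $55.40 + $214.69 = $952.62
Net pay = $2,215.97 − $952.62 = $1,263.35

$1,263.35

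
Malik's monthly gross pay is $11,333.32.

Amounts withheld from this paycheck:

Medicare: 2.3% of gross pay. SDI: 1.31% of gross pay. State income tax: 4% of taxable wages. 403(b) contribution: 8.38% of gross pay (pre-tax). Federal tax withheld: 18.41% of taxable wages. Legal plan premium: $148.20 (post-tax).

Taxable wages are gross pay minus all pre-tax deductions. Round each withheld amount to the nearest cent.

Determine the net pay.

403(b) contribution: $11,333.32 × 0.0838 = $949.73
Taxable wages = $11,333.32 − $949.73 = $10,383.59
Federal tax withheld: $10,383.59 × 0.1841 = $1,911.62
State income tax: $10,383.59 × 0.04 = $415.34
Medicare: $11,333.32 × 0.023 = $260.67
SDI: $11,333.32 × 0.0131 = $148.47
Legal plan premium: $148.20
Total deductions = $949.73 + $1,911.62 + $415.34 + $260.67 + $148.47 + $148.20 = $3,834.03
Net pay = $11,333.32 − $3,834.03 = $7,499.29

$7,499.29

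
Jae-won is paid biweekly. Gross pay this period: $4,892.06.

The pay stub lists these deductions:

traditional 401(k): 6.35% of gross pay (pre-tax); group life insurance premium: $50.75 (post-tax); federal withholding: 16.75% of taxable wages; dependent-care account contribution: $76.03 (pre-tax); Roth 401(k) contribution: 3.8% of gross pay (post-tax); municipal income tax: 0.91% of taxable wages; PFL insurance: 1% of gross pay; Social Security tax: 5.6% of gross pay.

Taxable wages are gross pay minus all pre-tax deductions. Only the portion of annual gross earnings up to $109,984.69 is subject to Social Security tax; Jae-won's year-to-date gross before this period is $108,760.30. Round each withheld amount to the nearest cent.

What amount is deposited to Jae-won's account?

Traditional 401(k): $4,892.06 × 0.0635 = $310.65
Dependent-care account contribution: $76.03
Pre-tax total = $310.65 + $76.03 = $386.68
Taxable wages = $4,892.06 − $386.68 = $4,505.38
Federal withholding: $4,505.38 × 0.1675 = $754.65
Municipal income tax: $4,505.38 × 0.0091 = $41.00
Social Security tax: only $109,984.69 − $108,760.30 = $1,224.39 of this check is subject → $1,224.39 × 0.056 = $68.57
PFL insurance: $4,892.06 × 0.01 = $48.92
Roth 401(k) contribution: $4,892.06 × 0.038 = $185.90
Group life insurance premium: $50.75
Total deductions = $310.65 + $76.03 + $754.65 + $41.00 + $68.57 + $48.92 + $185.90 + $50.75 = $1,536.47
Net pay = $4,892.06 − $1,536.47 = $3,355.59

$3,355.59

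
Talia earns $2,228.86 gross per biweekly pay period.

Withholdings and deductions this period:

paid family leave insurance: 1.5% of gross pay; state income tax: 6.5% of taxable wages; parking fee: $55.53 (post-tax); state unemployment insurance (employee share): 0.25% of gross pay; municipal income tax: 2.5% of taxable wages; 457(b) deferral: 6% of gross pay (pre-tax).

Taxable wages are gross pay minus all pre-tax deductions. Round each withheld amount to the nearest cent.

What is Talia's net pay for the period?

457(b) deferral: $2,228.86 × 0.06 = $133.73
Taxable wages = $2,228.86 − $133.73 = $2,095.13
Municipal income tax: $2,095.13 × 0.025 = $52.38
State income tax: $2,095.13 × 0.065 = $136.18
State unemployment insurance (employee share): $2,228.86 × 0.0025 = $5.57
Paid family leave insurance: $2,228.86 × 0.015 = $33.43
Parking fee: $55.53
Total deductions = $133.73 + $52.38 + $136.18 + $5.57 + $33.43 + $55.53 = $416.82
Net pay = $2,228.86 − $416.82 = $1,812.04

$1,812.04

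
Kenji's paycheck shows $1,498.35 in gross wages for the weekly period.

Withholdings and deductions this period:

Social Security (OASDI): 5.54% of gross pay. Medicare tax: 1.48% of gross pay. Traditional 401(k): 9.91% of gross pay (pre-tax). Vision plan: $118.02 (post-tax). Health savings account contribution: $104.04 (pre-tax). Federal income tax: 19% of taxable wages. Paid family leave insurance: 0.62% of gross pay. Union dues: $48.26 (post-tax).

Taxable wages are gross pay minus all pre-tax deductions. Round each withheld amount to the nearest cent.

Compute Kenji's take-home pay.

Traditional 401(k): $1,498.35 × 0.0991 = $148.49
Health savings account contribution: $104.04
Pre-tax total = $148.49 + $104.04 = $252.53
Taxable wages = $1,498.35 − $252.53 = $1,245.82
Federal income tax: $1,245.82 × 0.19 = $236.71
Medicare tax: $1,498.35 × 0.0148 = $22.18
Paid family leave insurance: $1,498.35 × 0.0062 = $9.29
Social Security (OASDI): $1,498.35 × 0.0554 = $83.01
Vision plan: $118.02
Union dues: $48.26
Total deductions = $148.49 + $104.04 + $236.71 + $22.18 + $9.29 + $83.01 + $118.02 + $48.26 = $770.00
Net pay = $1,498.35 − $770.00 = $728.35

$728.35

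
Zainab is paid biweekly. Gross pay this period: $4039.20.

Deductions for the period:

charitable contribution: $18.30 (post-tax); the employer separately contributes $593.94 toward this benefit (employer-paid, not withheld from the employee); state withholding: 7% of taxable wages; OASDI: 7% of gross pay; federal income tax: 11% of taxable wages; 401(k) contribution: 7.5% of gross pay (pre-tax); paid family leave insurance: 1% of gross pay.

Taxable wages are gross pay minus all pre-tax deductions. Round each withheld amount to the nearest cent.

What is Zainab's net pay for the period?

$2722.30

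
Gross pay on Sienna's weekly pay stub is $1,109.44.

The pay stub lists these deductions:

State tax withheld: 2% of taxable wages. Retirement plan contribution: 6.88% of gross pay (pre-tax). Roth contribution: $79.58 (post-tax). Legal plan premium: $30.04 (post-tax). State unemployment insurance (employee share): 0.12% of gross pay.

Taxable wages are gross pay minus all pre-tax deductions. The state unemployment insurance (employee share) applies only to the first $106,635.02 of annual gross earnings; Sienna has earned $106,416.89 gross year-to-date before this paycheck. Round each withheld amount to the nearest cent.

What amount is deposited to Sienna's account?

Retirement plan contribution: $1,109.44 × 0.0688 = $76.33
Taxable wages = $1,109.44 − $76.33 = $1,033.11
State tax withheld: $1,033.11 × 0.02 = $20.66
State unemployment insurance (employee share): only $106,635.02 − $106,416.89 = $218.13 of this check is subject → $218.13 × 0.0012 = $0.26
Legal plan premium: $30.04
Roth contribution: $79.58
Total deductions = $76.33 + $20.66 + $0.26 + $30.04 + $79.58 = $206.87
Net pay = $1,109.44 − $206.87 = $902.57

$902.57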